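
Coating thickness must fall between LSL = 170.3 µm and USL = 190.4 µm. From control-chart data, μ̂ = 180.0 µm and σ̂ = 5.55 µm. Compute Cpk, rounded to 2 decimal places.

0.58

Cpu = (USL − μ̂) / (3σ̂) = (190.4 − 180.0) / (3 × 5.55) = 0.6246; Cpl = (μ̂ − LSL) / (3σ̂) = (180.0 − 170.3) / (3 × 5.55) = 0.5826; Cpk = min(Cpu, Cpl) = 0.5826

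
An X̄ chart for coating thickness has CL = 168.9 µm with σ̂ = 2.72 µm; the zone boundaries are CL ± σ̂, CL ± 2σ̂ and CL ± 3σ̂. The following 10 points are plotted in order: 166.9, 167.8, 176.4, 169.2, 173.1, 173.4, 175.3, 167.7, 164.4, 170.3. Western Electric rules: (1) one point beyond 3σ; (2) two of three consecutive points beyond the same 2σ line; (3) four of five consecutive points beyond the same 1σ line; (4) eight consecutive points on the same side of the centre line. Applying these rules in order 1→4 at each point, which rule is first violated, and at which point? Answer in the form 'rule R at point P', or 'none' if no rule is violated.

Zone of each point (C = within 1σ̂, B = 1σ̂–2σ̂, A = 2σ̂–3σ̂, * = beyond 3σ̂; sign = side of CL): 1:-C, 2:-C, 3:+A, 4:+C, 5:+B, 6:+B, 7:+A, 8:-C, 9:-B, 10:+C
Rule 3 (four of five consecutive points beyond the same 1σ limit) is satisfied at point 7.

rule 3 at point 7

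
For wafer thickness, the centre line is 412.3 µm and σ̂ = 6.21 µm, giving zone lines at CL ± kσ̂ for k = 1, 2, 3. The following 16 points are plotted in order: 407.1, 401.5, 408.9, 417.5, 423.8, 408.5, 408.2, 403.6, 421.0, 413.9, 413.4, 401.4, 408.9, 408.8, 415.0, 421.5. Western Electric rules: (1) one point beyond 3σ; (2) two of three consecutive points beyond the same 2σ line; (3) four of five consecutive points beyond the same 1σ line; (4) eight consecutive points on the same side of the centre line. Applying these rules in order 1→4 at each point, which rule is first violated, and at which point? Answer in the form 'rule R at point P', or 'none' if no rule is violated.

Zone of each point (C = within 1σ̂, B = 1σ̂–2σ̂, A = 2σ̂–3σ̂, * = beyond 3σ̂; sign = side of CL): 1:-C, 2:-B, 3:-C, 4:+C, 5:+B, 6:-C, 7:-C, 8:-B, 9:+B, 10:+C, 11:+C, 12:-B, 13:-C, 14:-C, 15:+C, 16:+B
No rule fires across all 16 points.

none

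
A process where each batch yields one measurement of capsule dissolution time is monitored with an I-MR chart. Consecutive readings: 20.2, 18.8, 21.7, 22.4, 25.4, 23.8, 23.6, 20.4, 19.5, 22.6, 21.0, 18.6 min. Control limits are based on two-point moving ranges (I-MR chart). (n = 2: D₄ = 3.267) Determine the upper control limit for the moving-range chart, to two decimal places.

Moving ranges: 1.4, 2.9, 0.7, 3.0, 1.6, 0.2, 3.2, 0.9, 3.1, 1.6, 2.4; M̄R̄ = 21.0000 / 11 = 1.9091
UCL_MR = D₄·M̄R̄ = 3.267 × 1.9091 = 6.2370

6.24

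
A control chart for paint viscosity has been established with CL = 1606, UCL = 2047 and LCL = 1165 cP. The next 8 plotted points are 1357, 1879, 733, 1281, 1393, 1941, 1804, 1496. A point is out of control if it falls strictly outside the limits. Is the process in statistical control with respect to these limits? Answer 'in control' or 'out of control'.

out of control

Compare each point to [1165, 2047]: sample 3 = 733 < LCL.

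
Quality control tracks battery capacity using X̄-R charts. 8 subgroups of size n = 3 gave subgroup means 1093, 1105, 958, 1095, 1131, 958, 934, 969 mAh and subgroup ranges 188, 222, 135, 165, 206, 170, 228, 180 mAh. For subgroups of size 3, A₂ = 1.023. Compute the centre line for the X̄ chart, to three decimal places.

1030.375

X̄̄ = (1093 + 1105 + 958 + 1095 + 1131 + 958 + 934 + 969) / 8 = 8243.0000 / 8 = 1030.3750
CL = X̄̄ = 1030.3750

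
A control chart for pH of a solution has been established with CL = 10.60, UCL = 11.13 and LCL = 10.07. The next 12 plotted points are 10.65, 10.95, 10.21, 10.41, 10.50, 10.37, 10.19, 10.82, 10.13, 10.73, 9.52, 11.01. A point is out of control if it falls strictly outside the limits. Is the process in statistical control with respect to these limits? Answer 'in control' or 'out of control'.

out of control

Compare each point to [10.07, 11.13]: sample 11 = 9.52 < LCL.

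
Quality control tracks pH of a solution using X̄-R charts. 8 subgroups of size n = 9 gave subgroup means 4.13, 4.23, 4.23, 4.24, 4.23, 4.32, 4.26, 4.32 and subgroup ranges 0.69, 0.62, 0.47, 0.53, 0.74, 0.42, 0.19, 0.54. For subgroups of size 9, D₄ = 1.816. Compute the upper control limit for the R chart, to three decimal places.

0.953

R̄ = (0.69 + 0.62 + 0.47 + 0.53 + 0.74 + 0.42 + 0.19 + 0.54) / 8 = 4.2000 / 8 = 0.5250
UCL_R = D₄·R̄ = 1.816 × 0.5250 = 0.9534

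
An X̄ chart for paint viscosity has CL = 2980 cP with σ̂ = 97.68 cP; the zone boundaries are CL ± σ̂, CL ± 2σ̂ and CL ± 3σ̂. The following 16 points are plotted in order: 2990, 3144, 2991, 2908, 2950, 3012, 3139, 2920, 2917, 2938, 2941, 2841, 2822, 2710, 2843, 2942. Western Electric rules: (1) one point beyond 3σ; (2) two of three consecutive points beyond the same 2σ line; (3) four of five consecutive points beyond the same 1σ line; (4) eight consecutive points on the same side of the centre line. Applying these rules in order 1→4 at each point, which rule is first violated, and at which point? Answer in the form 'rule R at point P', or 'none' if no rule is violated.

Zone of each point (C = within 1σ̂, B = 1σ̂–2σ̂, A = 2σ̂–3σ̂, * = beyond 3σ̂; sign = side of CL): 1:+C, 2:+B, 3:+C, 4:-C, 5:-C, 6:+C, 7:+B, 8:-C, 9:-C, 10:-C, 11:-C, 12:-B, 13:-B, 14:-A, 15:-B, 16:-C
Rule 3 (four of five consecutive points beyond the same 1σ limit) is satisfied at point 15.

rule 3 at point 15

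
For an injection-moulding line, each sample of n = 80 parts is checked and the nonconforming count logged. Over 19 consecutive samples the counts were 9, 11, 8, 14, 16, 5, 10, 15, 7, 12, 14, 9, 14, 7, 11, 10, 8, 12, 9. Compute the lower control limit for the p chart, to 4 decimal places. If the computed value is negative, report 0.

0.0186

p̄ = Σdᵢ / (k·n) = 201 / (19 × 80) = 0.13224
LCL = p̄ − 3·√(p̄(1−p̄)/n) = 0.13224 − 3 × 0.03787 = 0.01862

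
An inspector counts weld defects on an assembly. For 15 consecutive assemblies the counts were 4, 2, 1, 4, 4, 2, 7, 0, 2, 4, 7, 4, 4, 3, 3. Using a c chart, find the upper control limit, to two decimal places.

c̄ = (4 + 2 + 1 + 4 + 4 + 2 + 7 + 0 + 2 + 4 + 7 + 4 + 4 + 3 + 3) / 15 = 51 / 15 = 3.4000
UCL = c̄ + 3√c̄ = 3.4000 + 3 × √3.4000 = 3.4000 + 3 × 1.8439 = 8.9317

8.93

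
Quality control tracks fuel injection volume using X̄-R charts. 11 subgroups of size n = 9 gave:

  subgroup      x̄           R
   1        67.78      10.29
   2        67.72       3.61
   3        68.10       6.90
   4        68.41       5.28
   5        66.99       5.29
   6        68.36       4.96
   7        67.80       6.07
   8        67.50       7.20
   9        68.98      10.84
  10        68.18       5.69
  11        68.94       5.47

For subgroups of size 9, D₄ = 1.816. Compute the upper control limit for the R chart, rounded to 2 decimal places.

11.82

R̄ = (10.29 + 3.61 + 6.90 + 5.28 + 5.29 + 4.96 + 6.07 + 7.20 + 10.84 + 5.69 + 5.47) / 11 = 71.6000 / 11 = 6.5091
UCL_R = D₄·R̄ = 1.816 × 6.5091 = 11.8205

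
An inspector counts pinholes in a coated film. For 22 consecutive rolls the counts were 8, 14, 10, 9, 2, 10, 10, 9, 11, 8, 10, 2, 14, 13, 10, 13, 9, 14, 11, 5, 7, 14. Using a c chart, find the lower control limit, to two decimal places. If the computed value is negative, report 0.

0.35

c̄ = (8 + 14 + 10 + 9 + 2 + 10 + 10 + 9 + 11 + 8 + 10 + 2 + 14 + 13 + 10 + 13 + 9 + 14 + 11 + 5 + 7 + 14) / 22 = 213 / 22 = 9.6818
LCL = c̄ − 3√c̄ = 9.6818 − 3 × 3.1116 = 0.3471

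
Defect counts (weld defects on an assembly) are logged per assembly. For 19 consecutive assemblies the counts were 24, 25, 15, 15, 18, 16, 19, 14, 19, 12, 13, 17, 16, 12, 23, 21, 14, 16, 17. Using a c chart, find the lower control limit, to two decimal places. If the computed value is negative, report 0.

c̄ = (24 + 25 + 15 + 15 + 18 + 16 + 19 + 14 + 19 + 12 + 13 + 17 + 16 + 12 + 23 + 21 + 14 + 16 + 17) / 19 = 326 / 19 = 17.1579
LCL = c̄ − 3√c̄ = 17.1579 − 3 × 4.1422 = 4.7313

4.73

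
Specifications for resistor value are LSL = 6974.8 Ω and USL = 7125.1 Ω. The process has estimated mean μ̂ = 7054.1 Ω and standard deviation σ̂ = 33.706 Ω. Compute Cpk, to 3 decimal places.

Cpu = (USL − μ̂) / (3σ̂) = (7125.1 − 7054.1) / (3 × 33.706) = 0.7021; Cpl = (μ̂ − LSL) / (3σ̂) = (7054.1 − 6974.8) / (3 × 33.706) = 0.7842; Cpk = min(Cpu, Cpl) = 0.7021

0.702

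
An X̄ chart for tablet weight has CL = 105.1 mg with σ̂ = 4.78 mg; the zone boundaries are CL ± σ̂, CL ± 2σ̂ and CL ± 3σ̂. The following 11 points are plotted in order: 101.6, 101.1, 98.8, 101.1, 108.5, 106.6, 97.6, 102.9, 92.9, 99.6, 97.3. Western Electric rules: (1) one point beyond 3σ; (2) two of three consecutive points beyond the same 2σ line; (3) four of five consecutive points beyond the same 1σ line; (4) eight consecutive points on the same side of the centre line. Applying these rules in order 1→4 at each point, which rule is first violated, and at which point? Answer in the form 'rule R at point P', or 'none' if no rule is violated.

rule 3 at point 11

Zone of each point (C = within 1σ̂, B = 1σ̂–2σ̂, A = 2σ̂–3σ̂, * = beyond 3σ̂; sign = side of CL): 1:-C, 2:-C, 3:-B, 4:-C, 5:+C, 6:+C, 7:-B, 8:-C, 9:-A, 10:-B, 11:-B
Rule 3 (four of five consecutive points beyond the same 1σ limit) is satisfied at point 11.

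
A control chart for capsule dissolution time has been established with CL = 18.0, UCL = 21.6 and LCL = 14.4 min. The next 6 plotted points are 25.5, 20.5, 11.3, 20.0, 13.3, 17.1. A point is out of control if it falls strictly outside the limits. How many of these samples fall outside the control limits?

3

Compare each point to [14.4, 21.6]: sample 1 = 25.5 > UCL; sample 3 = 11.3 < LCL; sample 5 = 13.3 < LCL.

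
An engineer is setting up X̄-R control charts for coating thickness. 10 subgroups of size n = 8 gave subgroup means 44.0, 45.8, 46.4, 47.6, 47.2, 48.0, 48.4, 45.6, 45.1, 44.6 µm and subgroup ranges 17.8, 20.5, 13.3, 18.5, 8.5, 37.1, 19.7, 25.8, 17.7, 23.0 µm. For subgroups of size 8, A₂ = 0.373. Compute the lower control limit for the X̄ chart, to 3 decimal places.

38.739

X̄̄ = (44.0 + 45.8 + 46.4 + 47.6 + 47.2 + 48.0 + 48.4 + 45.6 + 45.1 + 44.6) / 10 = 462.7000 / 10 = 46.2700
R̄ = (17.8 + 20.5 + 13.3 + 18.5 + 8.5 + 37.1 + 19.7 + 25.8 + 17.7 + 23.0) / 10 = 201.9000 / 10 = 20.1900
LCL = X̄̄ − A₂·R̄ = 46.2700 − 0.373 × 20.1900 = 38.7391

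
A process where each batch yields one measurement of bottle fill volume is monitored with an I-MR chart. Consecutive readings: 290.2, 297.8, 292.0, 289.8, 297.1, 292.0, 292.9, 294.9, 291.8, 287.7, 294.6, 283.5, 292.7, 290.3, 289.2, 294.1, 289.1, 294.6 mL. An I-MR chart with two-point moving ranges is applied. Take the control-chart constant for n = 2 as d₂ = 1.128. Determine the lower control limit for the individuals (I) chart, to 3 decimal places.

278.733

X̄ = (290.2 + 297.8 + 292.0 + 289.8 + 297.1 + 292.0 + 292.9 + 294.9 + 291.8 + 287.7 + 294.6 + 283.5 + 292.7 + 290.3 + 289.2 + 294.1 + 289.1 + 294.6) / 18 = 291.9056
Moving ranges: 7.6, 5.8, 2.2, 7.3, 5.1, 0.9, 2.0, 3.1, 4.1, 6.9, 11.1, 9.2, 2.4, 1.1, 4.9, 5.0, 5.5; M̄R̄ = 84.2000 / 17 = 4.9529
LCL = X̄ − 3·M̄R̄/d₂ = 291.9056 − 3 × 4.9529 / 1.128 = 278.7328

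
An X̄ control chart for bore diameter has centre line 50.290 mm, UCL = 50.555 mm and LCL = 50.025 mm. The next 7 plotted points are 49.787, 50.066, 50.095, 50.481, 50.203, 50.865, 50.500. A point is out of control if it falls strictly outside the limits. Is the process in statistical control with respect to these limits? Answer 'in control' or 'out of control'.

out of control

Compare each point to [50.025, 50.555]: sample 1 = 49.787 < LCL; sample 6 = 50.865 > UCL.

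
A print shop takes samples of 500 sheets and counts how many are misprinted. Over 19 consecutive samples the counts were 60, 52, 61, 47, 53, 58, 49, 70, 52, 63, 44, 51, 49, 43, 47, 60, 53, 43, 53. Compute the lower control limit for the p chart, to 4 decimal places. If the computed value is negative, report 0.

0.0648

p̄ = Σdᵢ / (k·n) = 1008 / (19 × 500) = 0.10611
LCL = p̄ − 3·√(p̄(1−p̄)/n) = 0.10611 − 3 × 0.01377 = 0.06479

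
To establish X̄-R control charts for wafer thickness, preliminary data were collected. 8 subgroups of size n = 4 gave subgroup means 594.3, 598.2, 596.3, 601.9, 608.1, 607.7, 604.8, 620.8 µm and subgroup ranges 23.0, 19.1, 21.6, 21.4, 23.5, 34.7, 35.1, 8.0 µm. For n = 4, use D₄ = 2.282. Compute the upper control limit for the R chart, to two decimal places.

R̄ = (23.0 + 19.1 + 21.6 + 21.4 + 23.5 + 34.7 + 35.1 + 8.0) / 8 = 186.4000 / 8 = 23.3000
UCL_R = D₄·R̄ = 2.282 × 23.3000 = 53.1706

53.17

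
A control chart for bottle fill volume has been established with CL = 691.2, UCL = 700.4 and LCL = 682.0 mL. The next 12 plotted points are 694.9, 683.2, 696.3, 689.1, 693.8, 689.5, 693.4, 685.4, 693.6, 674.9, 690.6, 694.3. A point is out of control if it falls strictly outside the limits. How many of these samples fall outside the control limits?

1

Compare each point to [682.0, 700.4]: sample 10 = 674.9 < LCL.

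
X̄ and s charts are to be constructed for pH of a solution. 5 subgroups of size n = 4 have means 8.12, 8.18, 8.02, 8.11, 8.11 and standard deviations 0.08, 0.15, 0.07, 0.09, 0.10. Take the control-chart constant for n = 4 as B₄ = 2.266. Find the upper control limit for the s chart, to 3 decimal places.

s̄ = (0.08 + 0.15 + 0.07 + 0.09 + 0.10) / 5 = 0.0980
UCL_s = B₄·s̄ = 2.266 × 0.0980 = 0.2221

0.222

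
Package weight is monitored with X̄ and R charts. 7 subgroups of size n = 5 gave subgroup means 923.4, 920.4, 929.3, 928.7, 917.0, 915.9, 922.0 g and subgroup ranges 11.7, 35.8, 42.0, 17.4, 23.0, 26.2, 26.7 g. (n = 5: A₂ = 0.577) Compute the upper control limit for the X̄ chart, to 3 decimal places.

937.454

X̄̄ = (923.4 + 920.4 + 929.3 + 928.7 + 917.0 + 915.9 + 922.0) / 7 = 6456.7000 / 7 = 922.3857
R̄ = (11.7 + 35.8 + 42.0 + 17.4 + 23.0 + 26.2 + 26.7) / 7 = 182.8000 / 7 = 26.1143
UCL = X̄̄ + A₂·R̄ = 922.3857 + 0.577 × 26.1143 = 937.4537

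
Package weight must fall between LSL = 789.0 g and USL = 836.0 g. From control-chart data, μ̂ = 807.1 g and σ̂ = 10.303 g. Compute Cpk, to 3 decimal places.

Cpu = (USL − μ̂) / (3σ̂) = (836.0 − 807.1) / (3 × 10.303) = 0.9350; Cpl = (μ̂ − LSL) / (3σ̂) = (807.1 − 789.0) / (3 × 10.303) = 0.5856; Cpk = min(Cpu, Cpl) = 0.5856

0.586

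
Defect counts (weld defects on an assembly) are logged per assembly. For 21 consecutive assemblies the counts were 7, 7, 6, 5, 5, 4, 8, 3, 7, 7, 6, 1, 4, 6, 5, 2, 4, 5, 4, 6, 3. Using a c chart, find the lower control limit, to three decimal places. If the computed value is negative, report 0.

c̄ = (7 + 7 + 6 + 5 + 5 + 4 + 8 + 3 + 7 + 7 + 6 + 1 + 4 + 6 + 5 + 2 + 4 + 5 + 4 + 6 + 3) / 21 = 105 / 21 = 5.0000
LCL = c̄ − 3√c̄ = 5.0000 − 3 × 2.2361 = -1.7082 → 0 (cannot be negative)

0.000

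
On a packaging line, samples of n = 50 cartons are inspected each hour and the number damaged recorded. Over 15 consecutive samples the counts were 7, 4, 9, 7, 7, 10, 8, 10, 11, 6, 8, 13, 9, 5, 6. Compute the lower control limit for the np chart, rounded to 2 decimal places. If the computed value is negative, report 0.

p̄ = Σdᵢ / (k·n) = 120 / (15 × 50) = 0.16000
LCL = np̄ − 3·√(np̄(1−p̄)) = 8.0000 − 3 × 2.5923 = 0.2231

0.22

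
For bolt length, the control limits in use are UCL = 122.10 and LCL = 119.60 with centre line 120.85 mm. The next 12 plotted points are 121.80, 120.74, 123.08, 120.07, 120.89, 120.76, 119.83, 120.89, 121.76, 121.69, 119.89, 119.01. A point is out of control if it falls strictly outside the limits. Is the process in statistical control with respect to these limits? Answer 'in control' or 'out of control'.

out of control

Compare each point to [119.60, 122.10]: sample 3 = 123.08 > UCL; sample 12 = 119.01 < LCL.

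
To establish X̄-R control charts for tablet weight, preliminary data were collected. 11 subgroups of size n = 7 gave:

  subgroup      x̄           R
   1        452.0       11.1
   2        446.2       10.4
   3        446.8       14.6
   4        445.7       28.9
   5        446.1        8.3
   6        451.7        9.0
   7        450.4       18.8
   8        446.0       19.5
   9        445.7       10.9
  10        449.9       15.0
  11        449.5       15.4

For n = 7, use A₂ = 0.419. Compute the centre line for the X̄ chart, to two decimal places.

X̄̄ = (452.0 + 446.2 + 446.8 + 445.7 + 446.1 + 451.7 + 450.4 + 446.0 + 445.7 + 449.9 + 449.5) / 11 = 4930.0000 / 11 = 448.1818
CL = X̄̄ = 448.1818

448.18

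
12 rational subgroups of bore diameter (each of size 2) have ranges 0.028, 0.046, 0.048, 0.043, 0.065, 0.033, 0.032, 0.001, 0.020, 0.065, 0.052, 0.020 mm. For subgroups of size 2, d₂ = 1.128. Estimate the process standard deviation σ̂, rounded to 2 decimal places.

0.03

R̄ = (0.028 + 0.046 + 0.048 + 0.043 + 0.065 + 0.033 + 0.032 + 0.001 + 0.020 + 0.065 + 0.052 + 0.020) / 12 = 0.0377
σ̂ = R̄ / d₂ = 0.0377 / 1.128 = 0.0335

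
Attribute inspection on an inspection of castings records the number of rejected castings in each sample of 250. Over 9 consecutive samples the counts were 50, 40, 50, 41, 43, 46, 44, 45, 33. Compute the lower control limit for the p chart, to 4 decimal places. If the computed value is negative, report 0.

p̄ = Σdᵢ / (k·n) = 392 / (9 × 250) = 0.17422
LCL = p̄ − 3·√(p̄(1−p̄)/n) = 0.17422 − 3 × 0.02399 = 0.10226

0.1023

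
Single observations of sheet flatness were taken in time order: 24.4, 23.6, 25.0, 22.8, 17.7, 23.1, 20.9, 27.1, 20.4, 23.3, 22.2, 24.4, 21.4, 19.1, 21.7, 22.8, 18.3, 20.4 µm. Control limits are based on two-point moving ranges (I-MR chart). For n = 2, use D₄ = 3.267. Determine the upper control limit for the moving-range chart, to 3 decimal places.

Moving ranges: 0.8, 1.4, 2.2, 5.1, 5.4, 2.2, 6.2, 6.7, 2.9, 1.1, 2.2, 3.0, 2.3, 2.6, 1.1, 4.5, 2.1; M̄R̄ = 51.8000 / 17 = 3.0471
UCL_MR = D₄·M̄R̄ = 3.267 × 3.0471 = 9.9547

9.955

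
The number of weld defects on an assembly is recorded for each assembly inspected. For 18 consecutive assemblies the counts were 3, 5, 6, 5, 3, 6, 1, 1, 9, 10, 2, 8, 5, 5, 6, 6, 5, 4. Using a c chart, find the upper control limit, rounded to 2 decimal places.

11.71

c̄ = (3 + 5 + 6 + 5 + 3 + 6 + 1 + 1 + 9 + 10 + 2 + 8 + 5 + 5 + 6 + 6 + 5 + 4) / 18 = 90 / 18 = 5.0000
UCL = c̄ + 3√c̄ = 5.0000 + 3 × √5.0000 = 5.0000 + 3 × 2.2361 = 11.7082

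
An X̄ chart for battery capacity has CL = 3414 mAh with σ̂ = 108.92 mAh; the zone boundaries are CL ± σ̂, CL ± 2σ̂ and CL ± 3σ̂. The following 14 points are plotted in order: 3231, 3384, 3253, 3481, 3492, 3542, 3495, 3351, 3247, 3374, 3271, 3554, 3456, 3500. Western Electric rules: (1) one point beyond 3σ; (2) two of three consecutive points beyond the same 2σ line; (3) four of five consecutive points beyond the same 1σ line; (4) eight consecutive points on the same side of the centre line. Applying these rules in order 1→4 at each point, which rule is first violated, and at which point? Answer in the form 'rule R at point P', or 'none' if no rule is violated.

none

Zone of each point (C = within 1σ̂, B = 1σ̂–2σ̂, A = 2σ̂–3σ̂, * = beyond 3σ̂; sign = side of CL): 1:-B, 2:-C, 3:-B, 4:+C, 5:+C, 6:+B, 7:+C, 8:-C, 9:-B, 10:-C, 11:-B, 12:+B, 13:+C, 14:+C
No rule fires across all 14 points.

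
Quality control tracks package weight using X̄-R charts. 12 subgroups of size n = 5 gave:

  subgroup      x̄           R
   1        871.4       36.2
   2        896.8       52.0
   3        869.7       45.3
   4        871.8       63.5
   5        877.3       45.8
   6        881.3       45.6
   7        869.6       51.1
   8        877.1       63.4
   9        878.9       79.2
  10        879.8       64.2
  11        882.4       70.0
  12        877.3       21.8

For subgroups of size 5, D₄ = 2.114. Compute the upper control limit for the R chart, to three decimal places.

112.412

R̄ = (36.2 + 52.0 + 45.3 + 63.5 + 45.8 + 45.6 + 51.1 + 63.4 + 79.2 + 64.2 + 70.0 + 21.8) / 12 = 638.1000 / 12 = 53.1750
UCL_R = D₄·R̄ = 2.114 × 53.1750 = 112.4120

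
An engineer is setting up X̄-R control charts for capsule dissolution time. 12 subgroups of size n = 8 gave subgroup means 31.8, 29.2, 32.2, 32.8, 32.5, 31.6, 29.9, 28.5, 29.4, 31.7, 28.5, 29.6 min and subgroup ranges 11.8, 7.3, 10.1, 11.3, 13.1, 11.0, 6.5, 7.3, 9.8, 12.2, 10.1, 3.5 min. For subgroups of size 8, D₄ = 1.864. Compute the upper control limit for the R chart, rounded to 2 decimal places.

17.71

R̄ = (11.8 + 7.3 + 10.1 + 11.3 + 13.1 + 11.0 + 6.5 + 7.3 + 9.8 + 12.2 + 10.1 + 3.5) / 12 = 114.0000 / 12 = 9.5000
UCL_R = D₄·R̄ = 1.864 × 9.5000 = 17.7080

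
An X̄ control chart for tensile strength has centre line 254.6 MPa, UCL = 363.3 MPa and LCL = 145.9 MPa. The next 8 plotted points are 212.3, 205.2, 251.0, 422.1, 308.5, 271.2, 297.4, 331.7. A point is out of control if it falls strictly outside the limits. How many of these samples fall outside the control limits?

1

Compare each point to [145.9, 363.3]: sample 4 = 422.1 > UCL.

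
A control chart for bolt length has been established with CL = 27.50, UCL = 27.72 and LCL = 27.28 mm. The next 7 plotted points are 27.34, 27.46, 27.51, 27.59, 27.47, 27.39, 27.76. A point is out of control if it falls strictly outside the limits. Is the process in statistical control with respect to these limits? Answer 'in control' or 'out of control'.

Compare each point to [27.28, 27.72]: sample 7 = 27.76 > UCL.

out of control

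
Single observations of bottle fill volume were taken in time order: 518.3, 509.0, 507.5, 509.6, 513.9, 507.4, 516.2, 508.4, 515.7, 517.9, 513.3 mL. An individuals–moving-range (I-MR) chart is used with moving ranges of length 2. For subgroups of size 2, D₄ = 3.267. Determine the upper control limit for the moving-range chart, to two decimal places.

17.77

Moving ranges: 9.3, 1.5, 2.1, 4.3, 6.5, 8.8, 7.8, 7.3, 2.2, 4.6; M̄R̄ = 54.4000 / 10 = 5.4400
UCL_MR = D₄·M̄R̄ = 3.267 × 5.4400 = 17.7725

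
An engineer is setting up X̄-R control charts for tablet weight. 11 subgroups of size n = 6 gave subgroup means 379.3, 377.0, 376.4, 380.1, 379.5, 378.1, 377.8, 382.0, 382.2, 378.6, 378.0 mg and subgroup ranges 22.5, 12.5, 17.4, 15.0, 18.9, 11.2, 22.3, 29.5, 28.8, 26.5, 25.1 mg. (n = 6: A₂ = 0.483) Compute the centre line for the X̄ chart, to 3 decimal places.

379.000

X̄̄ = (379.3 + 377.0 + 376.4 + 380.1 + 379.5 + 378.1 + 377.8 + 382.0 + 382.2 + 378.6 + 378.0) / 11 = 4169.0000 / 11 = 379.0000
CL = X̄̄ = 379.0000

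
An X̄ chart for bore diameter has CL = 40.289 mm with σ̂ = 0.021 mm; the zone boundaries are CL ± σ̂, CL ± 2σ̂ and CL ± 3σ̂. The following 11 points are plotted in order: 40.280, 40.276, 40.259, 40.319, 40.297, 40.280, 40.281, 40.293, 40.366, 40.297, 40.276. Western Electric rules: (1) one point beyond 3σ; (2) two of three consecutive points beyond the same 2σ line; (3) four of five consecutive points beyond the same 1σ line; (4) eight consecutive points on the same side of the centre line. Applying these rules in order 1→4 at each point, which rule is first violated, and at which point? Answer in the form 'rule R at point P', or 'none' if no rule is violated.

Zone of each point (C = within 1σ̂, B = 1σ̂–2σ̂, A = 2σ̂–3σ̂, * = beyond 3σ̂; sign = side of CL): 1:-C, 2:-C, 3:-B, 4:+B, 5:+C, 6:-C, 7:-C, 8:+C, 9:+*, 10:+C, 11:-C
Rule 1 (one point beyond the 3σ limits) is satisfied at point 9.

rule 1 at point 9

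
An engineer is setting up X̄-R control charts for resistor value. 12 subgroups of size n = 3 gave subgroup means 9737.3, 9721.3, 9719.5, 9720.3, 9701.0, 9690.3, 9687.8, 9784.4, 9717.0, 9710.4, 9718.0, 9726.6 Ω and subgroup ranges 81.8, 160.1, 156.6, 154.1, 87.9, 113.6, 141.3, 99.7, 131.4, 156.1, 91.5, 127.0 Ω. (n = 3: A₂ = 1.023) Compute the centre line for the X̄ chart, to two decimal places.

9719.49

X̄̄ = (9737.3 + 9721.3 + 9719.5 + 9720.3 + 9701.0 + 9690.3 + 9687.8 + 9784.4 + 9717.0 + 9710.4 + 9718.0 + 9726.6) / 12 = 116633.9000 / 12 = 9719.4917
CL = X̄̄ = 9719.4917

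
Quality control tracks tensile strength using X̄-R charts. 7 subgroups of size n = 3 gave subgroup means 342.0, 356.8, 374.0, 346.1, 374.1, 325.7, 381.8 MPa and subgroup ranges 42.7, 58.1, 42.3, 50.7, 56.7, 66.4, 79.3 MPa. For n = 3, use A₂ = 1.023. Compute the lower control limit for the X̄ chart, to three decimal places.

X̄̄ = (342.0 + 356.8 + 374.0 + 346.1 + 374.1 + 325.7 + 381.8) / 7 = 2500.5000 / 7 = 357.2143
R̄ = (42.7 + 58.1 + 42.3 + 50.7 + 56.7 + 66.4 + 79.3) / 7 = 396.2000 / 7 = 56.6000
LCL = X̄̄ − A₂·R̄ = 357.2143 − 1.023 × 56.6000 = 299.3125

299.312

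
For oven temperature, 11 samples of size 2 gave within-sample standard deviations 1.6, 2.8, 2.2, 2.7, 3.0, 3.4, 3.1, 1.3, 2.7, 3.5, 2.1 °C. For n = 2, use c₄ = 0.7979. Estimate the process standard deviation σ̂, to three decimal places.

3.236

s̄ = (1.6 + 2.8 + 2.2 + 2.7 + 3.0 + 3.4 + 3.1 + 1.3 + 2.7 + 3.5 + 2.1) / 11 = 2.5818
σ̂ = s̄ / c₄ = 2.5818 / 0.7979 = 3.2358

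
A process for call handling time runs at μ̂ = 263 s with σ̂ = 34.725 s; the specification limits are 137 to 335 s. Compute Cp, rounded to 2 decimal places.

0.95

Cp = (USL − LSL) / (6σ̂) = (335 − 137) / (6 × 34.725) = 198.0000 / 208.3500 = 0.9503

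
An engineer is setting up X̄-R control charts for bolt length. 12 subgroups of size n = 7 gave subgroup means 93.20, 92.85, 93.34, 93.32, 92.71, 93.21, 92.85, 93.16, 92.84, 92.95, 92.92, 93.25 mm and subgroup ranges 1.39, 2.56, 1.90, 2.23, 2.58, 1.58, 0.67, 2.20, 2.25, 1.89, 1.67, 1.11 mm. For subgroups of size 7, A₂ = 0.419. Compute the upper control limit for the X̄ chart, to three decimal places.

X̄̄ = (93.20 + 92.85 + 93.34 + 93.32 + 92.71 + 93.21 + 92.85 + 93.16 + 92.84 + 92.95 + 92.92 + 93.25) / 12 = 1116.6000 / 12 = 93.0500
R̄ = (1.39 + 2.56 + 1.90 + 2.23 + 2.58 + 1.58 + 0.67 + 2.20 + 2.25 + 1.89 + 1.67 + 1.11) / 12 = 22.0300 / 12 = 1.8358
UCL = X̄̄ + A₂·R̄ = 93.0500 + 0.419 × 1.8358 = 93.8192

93.819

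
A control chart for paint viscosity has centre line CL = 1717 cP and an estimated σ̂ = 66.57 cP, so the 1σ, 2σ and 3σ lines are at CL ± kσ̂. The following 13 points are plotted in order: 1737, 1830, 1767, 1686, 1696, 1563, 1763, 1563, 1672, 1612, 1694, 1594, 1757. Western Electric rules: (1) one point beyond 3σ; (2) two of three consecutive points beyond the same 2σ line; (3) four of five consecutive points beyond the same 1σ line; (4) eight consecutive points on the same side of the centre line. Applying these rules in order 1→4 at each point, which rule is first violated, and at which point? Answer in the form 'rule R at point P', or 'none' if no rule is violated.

rule 2 at point 8

Zone of each point (C = within 1σ̂, B = 1σ̂–2σ̂, A = 2σ̂–3σ̂, * = beyond 3σ̂; sign = side of CL): 1:+C, 2:+B, 3:+C, 4:-C, 5:-C, 6:-A, 7:+C, 8:-A, 9:-C, 10:-B, 11:-C, 12:-B, 13:+C
Rule 2 (two of three consecutive points beyond the same 2σ limit) is satisfied at point 8.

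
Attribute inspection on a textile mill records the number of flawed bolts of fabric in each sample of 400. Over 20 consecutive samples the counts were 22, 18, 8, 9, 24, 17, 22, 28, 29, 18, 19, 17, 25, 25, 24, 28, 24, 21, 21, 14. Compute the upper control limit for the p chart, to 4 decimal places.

p̄ = Σdᵢ / (k·n) = 413 / (20 × 400) = 0.05162
UCL = p̄ + 3·√(p̄(1−p̄)/n) = 0.05162 + 3 × √(0.05162×0.94837/400) = 0.05162 + 3 × 0.01106 = 0.08482

0.0848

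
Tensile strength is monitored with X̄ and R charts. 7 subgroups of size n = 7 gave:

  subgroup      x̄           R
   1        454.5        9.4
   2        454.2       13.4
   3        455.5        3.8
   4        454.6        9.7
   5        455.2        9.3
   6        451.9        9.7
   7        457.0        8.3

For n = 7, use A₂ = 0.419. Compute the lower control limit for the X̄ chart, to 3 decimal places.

450.893

X̄̄ = (454.5 + 454.2 + 455.5 + 454.6 + 455.2 + 451.9 + 457.0) / 7 = 3182.9000 / 7 = 454.7000
R̄ = (9.4 + 13.4 + 3.8 + 9.7 + 9.3 + 9.7 + 8.3) / 7 = 63.6000 / 7 = 9.0857
LCL = X̄̄ − A₂·R̄ = 454.7000 − 0.419 × 9.0857 = 450.8931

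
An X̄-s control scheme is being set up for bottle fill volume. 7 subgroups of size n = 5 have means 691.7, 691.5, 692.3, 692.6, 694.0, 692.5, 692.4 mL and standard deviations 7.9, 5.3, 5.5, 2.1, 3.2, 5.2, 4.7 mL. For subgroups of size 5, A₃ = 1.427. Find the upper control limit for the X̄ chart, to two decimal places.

699.34

X̄̄ = (691.7 + 691.5 + 692.3 + 692.6 + 694.0 + 692.5 + 692.4) / 7 = 692.4286
s̄ = (7.9 + 5.3 + 5.5 + 2.1 + 3.2 + 5.2 + 4.7) / 7 = 4.8429
UCL = X̄̄ + A₃·s̄ = 692.4286 + 1.427 × 4.8429 = 699.3393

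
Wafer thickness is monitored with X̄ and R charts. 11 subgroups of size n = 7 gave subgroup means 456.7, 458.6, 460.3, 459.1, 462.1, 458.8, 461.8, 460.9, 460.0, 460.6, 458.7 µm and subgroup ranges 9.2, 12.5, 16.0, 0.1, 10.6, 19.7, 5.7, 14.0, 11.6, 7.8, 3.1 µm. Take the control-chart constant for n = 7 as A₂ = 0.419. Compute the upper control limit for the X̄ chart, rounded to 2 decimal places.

X̄̄ = (456.7 + 458.6 + 460.3 + 459.1 + 462.1 + 458.8 + 461.8 + 460.9 + 460.0 + 460.6 + 458.7) / 11 = 5057.6000 / 11 = 459.7818
R̄ = (9.2 + 12.5 + 16.0 + 0.1 + 10.6 + 19.7 + 5.7 + 14.0 + 11.6 + 7.8 + 3.1) / 11 = 110.3000 / 11 = 10.0273
UCL = X̄̄ + A₂·R̄ = 459.7818 + 0.419 × 10.0273 = 463.9832

463.98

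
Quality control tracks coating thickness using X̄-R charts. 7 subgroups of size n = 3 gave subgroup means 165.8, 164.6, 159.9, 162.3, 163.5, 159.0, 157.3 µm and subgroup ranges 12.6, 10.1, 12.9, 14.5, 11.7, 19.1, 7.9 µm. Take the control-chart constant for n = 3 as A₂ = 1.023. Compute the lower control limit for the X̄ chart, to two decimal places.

X̄̄ = (165.8 + 164.6 + 159.9 + 162.3 + 163.5 + 159.0 + 157.3) / 7 = 1132.4000 / 7 = 161.7714
R̄ = (12.6 + 10.1 + 12.9 + 14.5 + 11.7 + 19.1 + 7.9) / 7 = 88.8000 / 7 = 12.6857
LCL = X̄̄ − A₂·R̄ = 161.7714 − 1.023 × 12.6857 = 148.7939

148.79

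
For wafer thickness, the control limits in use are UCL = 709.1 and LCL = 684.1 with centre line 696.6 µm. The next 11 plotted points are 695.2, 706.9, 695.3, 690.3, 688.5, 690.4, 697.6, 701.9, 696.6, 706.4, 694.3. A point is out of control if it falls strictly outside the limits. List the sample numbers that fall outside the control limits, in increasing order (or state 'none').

none

All 11 points lie within [684.1, 709.1].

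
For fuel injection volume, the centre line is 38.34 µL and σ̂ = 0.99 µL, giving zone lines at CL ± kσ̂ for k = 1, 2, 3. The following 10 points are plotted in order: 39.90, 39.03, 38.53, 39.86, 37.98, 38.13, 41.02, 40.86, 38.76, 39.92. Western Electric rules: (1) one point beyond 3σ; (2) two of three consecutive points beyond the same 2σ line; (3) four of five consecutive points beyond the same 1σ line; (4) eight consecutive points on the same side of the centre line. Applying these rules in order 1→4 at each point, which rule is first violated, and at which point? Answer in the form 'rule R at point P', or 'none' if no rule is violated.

Zone of each point (C = within 1σ̂, B = 1σ̂–2σ̂, A = 2σ̂–3σ̂, * = beyond 3σ̂; sign = side of CL): 1:+B, 2:+C, 3:+C, 4:+B, 5:-C, 6:-C, 7:+A, 8:+A, 9:+C, 10:+B
Rule 2 (two of three consecutive points beyond the same 2σ limit) is satisfied at point 8.

rule 2 at point 8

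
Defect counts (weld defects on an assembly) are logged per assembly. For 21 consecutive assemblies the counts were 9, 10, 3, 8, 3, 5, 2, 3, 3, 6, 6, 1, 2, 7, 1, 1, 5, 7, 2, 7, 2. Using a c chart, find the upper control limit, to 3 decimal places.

10.742

c̄ = (9 + 10 + 3 + 8 + 3 + 5 + 2 + 3 + 3 + 6 + 6 + 1 + 2 + 7 + 1 + 1 + 5 + 7 + 2 + 7 + 2) / 21 = 93 / 21 = 4.4286
UCL = c̄ + 3√c̄ = 4.4286 + 3 × √4.4286 = 4.4286 + 3 × 2.1044 = 10.7418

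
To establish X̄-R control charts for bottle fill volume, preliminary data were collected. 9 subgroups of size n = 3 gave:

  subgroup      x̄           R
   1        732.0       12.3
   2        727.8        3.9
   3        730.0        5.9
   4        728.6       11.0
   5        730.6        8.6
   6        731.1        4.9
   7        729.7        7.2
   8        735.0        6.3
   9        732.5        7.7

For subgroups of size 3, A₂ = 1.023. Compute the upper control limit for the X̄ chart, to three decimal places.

X̄̄ = (732.0 + 727.8 + 730.0 + 728.6 + 730.6 + 731.1 + 729.7 + 735.0 + 732.5) / 9 = 6577.3000 / 9 = 730.8111
R̄ = (12.3 + 3.9 + 5.9 + 11.0 + 8.6 + 4.9 + 7.2 + 6.3 + 7.7) / 9 = 67.8000 / 9 = 7.5333
UCL = X̄̄ + A₂·R̄ = 730.8111 + 1.023 × 7.5333 = 738.5177

738.518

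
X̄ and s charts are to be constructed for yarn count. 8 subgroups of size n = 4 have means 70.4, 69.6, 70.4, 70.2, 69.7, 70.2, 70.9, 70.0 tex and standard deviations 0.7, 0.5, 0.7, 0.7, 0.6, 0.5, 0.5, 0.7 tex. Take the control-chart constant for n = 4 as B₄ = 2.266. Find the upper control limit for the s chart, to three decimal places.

1.388

s̄ = (0.7 + 0.5 + 0.7 + 0.7 + 0.6 + 0.5 + 0.5 + 0.7) / 8 = 0.6125
UCL_s = B₄·s̄ = 2.266 × 0.6125 = 1.3879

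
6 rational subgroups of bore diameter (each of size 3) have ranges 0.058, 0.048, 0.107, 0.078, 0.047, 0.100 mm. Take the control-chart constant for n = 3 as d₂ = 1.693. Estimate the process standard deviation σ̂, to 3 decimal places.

R̄ = (0.058 + 0.048 + 0.107 + 0.078 + 0.047 + 0.100) / 6 = 0.0730
σ̂ = R̄ / d₂ = 0.0730 / 1.693 = 0.0431

0.043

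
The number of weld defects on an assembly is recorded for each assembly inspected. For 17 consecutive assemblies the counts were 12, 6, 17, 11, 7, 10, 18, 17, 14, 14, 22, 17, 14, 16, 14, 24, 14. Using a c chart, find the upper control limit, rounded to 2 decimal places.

25.96

c̄ = (12 + 6 + 17 + 11 + 7 + 10 + 18 + 17 + 14 + 14 + 22 + 17 + 14 + 16 + 14 + 24 + 14) / 17 = 247 / 17 = 14.5294
UCL = c̄ + 3√c̄ = 14.5294 + 3 × √14.5294 = 14.5294 + 3 × 3.8117 = 25.9647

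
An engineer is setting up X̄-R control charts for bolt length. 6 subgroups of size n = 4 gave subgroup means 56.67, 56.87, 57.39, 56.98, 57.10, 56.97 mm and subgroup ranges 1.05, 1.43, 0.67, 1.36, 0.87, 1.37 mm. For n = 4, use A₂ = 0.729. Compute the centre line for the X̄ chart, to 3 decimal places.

56.997

X̄̄ = (56.67 + 56.87 + 57.39 + 56.98 + 57.10 + 56.97) / 6 = 341.9800 / 6 = 56.9967
CL = X̄̄ = 56.9967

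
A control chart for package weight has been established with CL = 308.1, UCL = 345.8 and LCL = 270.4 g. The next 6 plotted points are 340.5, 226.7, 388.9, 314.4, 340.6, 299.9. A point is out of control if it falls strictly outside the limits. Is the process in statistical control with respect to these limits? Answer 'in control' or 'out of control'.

Compare each point to [270.4, 345.8]: sample 2 = 226.7 < LCL; sample 3 = 388.9 > UCL.

out of control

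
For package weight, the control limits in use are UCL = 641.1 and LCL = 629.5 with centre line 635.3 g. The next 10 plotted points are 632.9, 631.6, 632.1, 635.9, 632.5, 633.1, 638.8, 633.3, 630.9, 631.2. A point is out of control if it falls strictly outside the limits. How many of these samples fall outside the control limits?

All 10 points lie within [629.5, 641.1].

0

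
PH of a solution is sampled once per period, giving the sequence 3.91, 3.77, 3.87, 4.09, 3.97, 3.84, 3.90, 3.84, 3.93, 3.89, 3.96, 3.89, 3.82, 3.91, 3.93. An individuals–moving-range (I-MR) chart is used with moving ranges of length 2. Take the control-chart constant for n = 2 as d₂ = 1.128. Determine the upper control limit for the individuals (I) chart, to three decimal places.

4.144

X̄ = (3.91 + 3.77 + 3.87 + 4.09 + 3.97 + 3.84 + 3.90 + 3.84 + 3.93 + 3.89 + 3.96 + 3.89 + 3.82 + 3.91 + 3.93) / 15 = 3.9013
Moving ranges: 0.14, 0.10, 0.22, 0.12, 0.13, 0.06, 0.06, 0.09, 0.04, 0.07, 0.07, 0.07, 0.09, 0.02; M̄R̄ = 1.2800 / 14 = 0.0914
UCL = X̄ + 3·M̄R̄/d₂ = 3.9013 + 3 × 0.0914 / 1.128 = 4.1445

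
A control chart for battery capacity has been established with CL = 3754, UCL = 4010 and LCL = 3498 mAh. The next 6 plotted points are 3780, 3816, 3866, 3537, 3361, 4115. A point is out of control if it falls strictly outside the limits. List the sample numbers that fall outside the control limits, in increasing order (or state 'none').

Compare each point to [3498, 4010]: sample 5 = 3361 < LCL; sample 6 = 4115 > UCL.

5, 6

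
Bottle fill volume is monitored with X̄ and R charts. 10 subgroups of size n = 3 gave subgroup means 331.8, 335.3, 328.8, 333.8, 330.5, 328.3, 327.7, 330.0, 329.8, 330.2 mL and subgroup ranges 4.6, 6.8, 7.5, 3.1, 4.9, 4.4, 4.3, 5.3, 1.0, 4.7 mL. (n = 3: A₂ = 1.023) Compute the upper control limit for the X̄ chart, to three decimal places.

335.387

X̄̄ = (331.8 + 335.3 + 328.8 + 333.8 + 330.5 + 328.3 + 327.7 + 330.0 + 329.8 + 330.2) / 10 = 3306.2000 / 10 = 330.6200
R̄ = (4.6 + 6.8 + 7.5 + 3.1 + 4.9 + 4.4 + 4.3 + 5.3 + 1.0 + 4.7) / 10 = 46.6000 / 10 = 4.6600
UCL = X̄̄ + A₂·R̄ = 330.6200 + 1.023 × 4.6600 = 335.3872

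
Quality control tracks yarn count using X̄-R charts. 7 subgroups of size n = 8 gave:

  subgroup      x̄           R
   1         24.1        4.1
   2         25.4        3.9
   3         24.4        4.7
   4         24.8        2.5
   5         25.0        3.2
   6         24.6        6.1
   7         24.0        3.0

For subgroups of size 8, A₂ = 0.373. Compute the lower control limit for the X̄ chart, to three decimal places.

23.149

X̄̄ = (24.1 + 25.4 + 24.4 + 24.8 + 25.0 + 24.6 + 24.0) / 7 = 172.3000 / 7 = 24.6143
R̄ = (4.1 + 3.9 + 4.7 + 2.5 + 3.2 + 6.1 + 3.0) / 7 = 27.5000 / 7 = 3.9286
LCL = X̄̄ − A₂·R̄ = 24.6143 − 0.373 × 3.9286 = 23.1489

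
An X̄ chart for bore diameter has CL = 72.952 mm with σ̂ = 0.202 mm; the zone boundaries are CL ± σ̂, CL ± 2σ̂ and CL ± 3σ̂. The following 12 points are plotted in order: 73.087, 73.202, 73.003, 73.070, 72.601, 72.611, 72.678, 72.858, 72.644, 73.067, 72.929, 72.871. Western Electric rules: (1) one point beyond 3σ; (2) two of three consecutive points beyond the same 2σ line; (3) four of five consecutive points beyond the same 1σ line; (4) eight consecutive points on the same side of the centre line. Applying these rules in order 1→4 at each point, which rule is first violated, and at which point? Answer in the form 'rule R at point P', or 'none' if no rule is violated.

rule 3 at point 9

Zone of each point (C = within 1σ̂, B = 1σ̂–2σ̂, A = 2σ̂–3σ̂, * = beyond 3σ̂; sign = side of CL): 1:+C, 2:+B, 3:+C, 4:+C, 5:-B, 6:-B, 7:-B, 8:-C, 9:-B, 10:+C, 11:-C, 12:-C
Rule 3 (four of five consecutive points beyond the same 1σ limit) is satisfied at point 9.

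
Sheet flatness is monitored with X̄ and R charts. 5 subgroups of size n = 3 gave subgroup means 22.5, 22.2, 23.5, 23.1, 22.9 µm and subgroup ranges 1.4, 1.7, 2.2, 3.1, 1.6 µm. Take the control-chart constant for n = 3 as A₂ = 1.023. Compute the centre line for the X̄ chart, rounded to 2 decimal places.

X̄̄ = (22.5 + 22.2 + 23.5 + 23.1 + 22.9) / 5 = 114.2000 / 5 = 22.8400
CL = X̄̄ = 22.8400

22.84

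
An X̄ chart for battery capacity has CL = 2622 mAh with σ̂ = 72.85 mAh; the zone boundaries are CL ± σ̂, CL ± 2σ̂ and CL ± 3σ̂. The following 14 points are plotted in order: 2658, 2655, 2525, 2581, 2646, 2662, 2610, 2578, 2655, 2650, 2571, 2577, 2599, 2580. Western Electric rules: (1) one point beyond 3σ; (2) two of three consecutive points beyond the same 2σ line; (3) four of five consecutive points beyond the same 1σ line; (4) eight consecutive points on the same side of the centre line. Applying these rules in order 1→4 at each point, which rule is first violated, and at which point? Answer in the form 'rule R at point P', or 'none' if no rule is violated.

Zone of each point (C = within 1σ̂, B = 1σ̂–2σ̂, A = 2σ̂–3σ̂, * = beyond 3σ̂; sign = side of CL): 1:+C, 2:+C, 3:-B, 4:-C, 5:+C, 6:+C, 7:-C, 8:-C, 9:+C, 10:+C, 11:-C, 12:-C, 13:-C, 14:-C
No rule fires across all 14 points.

none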